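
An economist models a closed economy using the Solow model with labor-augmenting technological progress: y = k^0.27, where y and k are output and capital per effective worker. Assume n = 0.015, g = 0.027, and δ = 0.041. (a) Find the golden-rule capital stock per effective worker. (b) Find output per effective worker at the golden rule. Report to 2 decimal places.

The effective depreciation rate is n + g + δ = 0.015 + 0.027 + 0.041 = 0.083.
Maximizing c = f(k) − (n+g+δ)·k gives f'(k) = n+g+δ, i.e. 0.27·k^(0.27−1) = 0.083, so k_gold = (0.27/0.083)^(1/0.73) ≈ 5.0322.
y_gold = 5.0322^0.27 ≈ 1.5469.

(a) k_gold ≈ 5.03; (b) y_gold ≈ 1.55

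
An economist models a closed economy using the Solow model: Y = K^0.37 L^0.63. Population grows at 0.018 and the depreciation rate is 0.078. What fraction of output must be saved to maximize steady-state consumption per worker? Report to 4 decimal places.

s_gold = 0.3700

The effective depreciation rate is n + δ = 0.018 + 0.078 = 0.096.
At the golden rule MPK = n+δ, and in any Cobb-Douglas steady state s = (n+δ)·k/y = MPK·k/y = capital's share 0.37.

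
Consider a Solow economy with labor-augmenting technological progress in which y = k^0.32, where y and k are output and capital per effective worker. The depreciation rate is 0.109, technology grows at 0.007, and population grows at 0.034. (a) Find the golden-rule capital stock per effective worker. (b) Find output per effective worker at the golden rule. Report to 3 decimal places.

The effective depreciation rate is n + g + δ = 0.034 + 0.007 + 0.109 = 0.15.
Golden rule sets MPK = n+g+δ: 0.32·k^(0.32−1) = 0.15, so k_gold = (0.32/0.15)^(1/0.68) ≈ 3.0473.
y_gold = 3.0473^0.32 ≈ 1.4284.

(a) k_gold ≈ 3.047; (b) y_gold ≈ 1.428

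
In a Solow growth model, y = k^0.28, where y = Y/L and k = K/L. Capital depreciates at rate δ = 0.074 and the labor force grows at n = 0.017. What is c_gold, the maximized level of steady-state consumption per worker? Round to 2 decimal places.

The effective depreciation rate is n + δ = 0.017 + 0.074 = 0.091.
At the golden rule the marginal product of capital equals n+δ: 0.28·k^(0.28−1) = 0.091. Solving, k_gold = (0.28/0.091)^(1/0.72) ≈ 4.7636.
y_gold = 4.7636^0.28 ≈ 1.5482.
c_gold = y_gold − (n+δ)·k_gold = 1.5482 − 0.091·4.7636 ≈ 1.1147.

c_gold ≈ 1.11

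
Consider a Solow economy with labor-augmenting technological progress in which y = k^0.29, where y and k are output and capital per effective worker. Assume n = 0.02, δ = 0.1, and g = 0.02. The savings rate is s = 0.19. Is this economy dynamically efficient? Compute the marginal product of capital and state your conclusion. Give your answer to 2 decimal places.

Capital per effective worker breaks even when investment replaces (n + g + δ)·k; here n + g + δ = 0.14.
Steady-state k*: s·k^0.29 = 0.14·k gives k* = (0.19/0.14)^(1/0.71) ≈ 1.5374.
MPK = 0.29·1.5374^(-0.71) ≈ 0.2137.
MPK > n+g+δ = 0.14, so the economy is dynamically efficient (under-saving).

dynamically efficient; MPK ≈ 0.21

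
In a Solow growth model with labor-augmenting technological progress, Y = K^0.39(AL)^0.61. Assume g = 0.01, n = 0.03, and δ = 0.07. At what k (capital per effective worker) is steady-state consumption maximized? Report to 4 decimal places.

The effective depreciation rate is n + g + δ = 0.03 + 0.01 + 0.07 = 0.11.
At the golden rule the marginal product of capital equals n+g+δ: 0.39·k^(0.39−1) = 0.11. Solving, k_gold = (0.39/0.11)^(1/0.61) ≈ 7.9635.

k_gold ≈ 7.9635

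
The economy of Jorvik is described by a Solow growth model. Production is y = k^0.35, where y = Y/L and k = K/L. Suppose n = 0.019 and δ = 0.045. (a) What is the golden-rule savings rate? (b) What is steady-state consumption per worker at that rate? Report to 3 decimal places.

Break-even investment rate: n + δ = 0.019 + 0.045 = 0.064.
For Cobb-Douglas, s_gold equals capital's share: s_gold = 0.35.
Maximizing c = f(k) − (n+δ)·k gives f'(k) = n+δ, i.e. 0.35·k^(0.35−1) = 0.064, so k_gold = (0.35/0.064)^(1/0.65) ≈ 13.6525.
y_gold = 13.6525^0.35 ≈ 2.4965; c_gold = (1−0.35)·y_gold ≈ 1.6227.

(a) s_gold = 0.350; (b) c_gold ≈ 1.623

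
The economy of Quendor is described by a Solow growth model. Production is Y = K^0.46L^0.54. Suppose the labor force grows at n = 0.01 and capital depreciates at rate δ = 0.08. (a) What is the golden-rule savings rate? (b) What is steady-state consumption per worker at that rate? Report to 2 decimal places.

n + δ = 0.01 + 0.08 = 0.09.
For Cobb-Douglas, s_gold equals capital's share: s_gold = 0.46.
Setting f'(k) = n+δ gives 0.46·k^(0.46−1) = 0.09, hence k_gold = (0.46/0.09)^(1/0.54) ≈ 20.5147.
y_gold = 20.5147^0.46 ≈ 4.0137; c_gold = (1−0.46)·y_gold ≈ 2.1674.

(a) s_gold = 0.46; (b) c_gold ≈ 2.17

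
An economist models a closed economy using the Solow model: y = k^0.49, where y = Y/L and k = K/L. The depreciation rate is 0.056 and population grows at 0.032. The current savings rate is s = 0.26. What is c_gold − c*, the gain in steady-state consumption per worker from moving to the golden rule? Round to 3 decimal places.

Break-even investment rate: n + δ = 0.032 + 0.056 = 0.088.
Current steady state (s = 0.26): k* = (0.26/0.088)^(1/0.51) ≈ 8.3662, y* = 8.3662^0.49 ≈ 2.8317, c* = (1−0.26)·2.8317 ≈ 2.0954.
Golden rule sets MPK = n+δ: 0.49·k^(0.49−1) = 0.088, so k_gold = (0.49/0.088)^(1/0.51) ≈ 28.9857.
y_gold = 28.9857^0.49 ≈ 5.2056, c_gold = y_gold − 0.088·k_gold ≈ 2.6548.
Gain: Δc = 2.6548 − 2.0954 ≈ 0.5594.

Δc ≈ 0.559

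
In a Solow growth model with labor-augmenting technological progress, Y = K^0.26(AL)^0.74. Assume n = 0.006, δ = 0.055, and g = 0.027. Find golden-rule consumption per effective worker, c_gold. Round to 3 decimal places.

c_gold ≈ 1.083

n + g + δ = 0.006 + 0.027 + 0.055 = 0.088.
Setting f'(k) = n+g+δ gives 0.26·k^(0.26−1) = 0.088, hence k_gold = (0.26/0.088)^(1/0.74) ≈ 4.3231.
y_gold = 4.3231^0.26 ≈ 1.4632.
c_gold = y_gold − (n+g+δ)·k_gold = 1.4632 − 0.088·4.3231 ≈ 1.0828.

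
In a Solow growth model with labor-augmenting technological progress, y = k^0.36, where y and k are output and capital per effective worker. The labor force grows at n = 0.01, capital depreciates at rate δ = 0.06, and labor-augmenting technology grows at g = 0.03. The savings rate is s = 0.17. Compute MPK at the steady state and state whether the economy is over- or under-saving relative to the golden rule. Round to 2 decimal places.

under-saving; MPK ≈ 0.21

n + g + δ = 0.01 + 0.03 + 0.06 = 0.1.
Steady-state k*: s·k^0.36 = 0.1·k gives k* = (0.17/0.1)^(1/0.64) ≈ 2.2913.
MPK = 0.36·2.2913^(-0.64) ≈ 0.2118.
MPK > n+g+δ = 0.1, so the economy is dynamically efficient (under-saving).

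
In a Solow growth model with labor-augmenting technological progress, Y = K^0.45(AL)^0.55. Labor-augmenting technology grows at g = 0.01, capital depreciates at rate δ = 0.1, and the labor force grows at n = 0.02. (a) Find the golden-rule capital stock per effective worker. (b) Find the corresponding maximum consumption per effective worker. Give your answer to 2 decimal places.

(a) k_gold ≈ 9.56; (b) c_gold ≈ 1.52

The effective depreciation rate is n + g + δ = 0.02 + 0.01 + 0.1 = 0.13.
Golden rule sets MPK = n+g+δ: 0.45·k^(0.45−1) = 0.13, so k_gold = (0.45/0.13)^(1/0.55) ≈ 9.5607.
y_gold = 9.5607^0.45 ≈ 2.7620; c_gold = y_gold − 0.13·k_gold ≈ 1.5191.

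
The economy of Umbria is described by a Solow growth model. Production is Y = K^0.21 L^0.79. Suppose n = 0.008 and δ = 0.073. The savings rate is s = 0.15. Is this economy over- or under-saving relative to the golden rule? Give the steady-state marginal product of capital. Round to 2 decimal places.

Capital per worker breaks even when investment replaces (n + δ)·k; here n + δ = 0.081.
Steady-state k*: s·k^0.21 = 0.081·k gives k* = (0.15/0.081)^(1/0.79) ≈ 2.1814.
MPK = 0.21·2.1814^(-0.79) ≈ 0.1134.
MPK > n+δ = 0.081, so the economy is dynamically efficient (under-saving).

under-saving; MPK ≈ 0.11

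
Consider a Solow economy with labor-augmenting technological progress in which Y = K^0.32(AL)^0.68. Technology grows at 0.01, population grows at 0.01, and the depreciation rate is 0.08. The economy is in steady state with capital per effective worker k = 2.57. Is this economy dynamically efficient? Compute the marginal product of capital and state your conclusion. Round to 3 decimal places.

The effective depreciation rate is n + g + δ = 0.01 + 0.01 + 0.08 = 0.1.
MPK = 0.32·k^(0.32−1) = 0.32·2.57^(-0.68) ≈ 0.1684.
MPK > 0.1, so the economy is dynamically efficient (under-saving).

dynamically efficient; MPK ≈ 0.168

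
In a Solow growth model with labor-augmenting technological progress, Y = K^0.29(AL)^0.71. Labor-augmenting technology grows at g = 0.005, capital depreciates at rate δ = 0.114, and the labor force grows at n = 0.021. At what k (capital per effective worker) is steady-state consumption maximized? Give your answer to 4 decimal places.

Capital per effective worker breaks even when investment replaces (n + g + δ)·k; here n + g + δ = 0.14.
Golden rule sets MPK = n+g+δ: 0.29·k^(0.29−1) = 0.14, so k_gold = (0.29/0.14)^(1/0.71) ≈ 2.7890.

k_gold ≈ 2.7890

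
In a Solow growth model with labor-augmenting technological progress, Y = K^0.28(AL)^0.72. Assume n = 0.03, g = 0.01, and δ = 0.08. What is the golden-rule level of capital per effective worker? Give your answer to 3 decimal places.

k_gold ≈ 3.244

The effective depreciation rate is n + g + δ = 0.03 + 0.01 + 0.08 = 0.12.
At the golden rule the marginal product of capital equals n+g+δ: 0.28·k^(0.28−1) = 0.12. Solving, k_gold = (0.28/0.12)^(1/0.72) ≈ 3.2440.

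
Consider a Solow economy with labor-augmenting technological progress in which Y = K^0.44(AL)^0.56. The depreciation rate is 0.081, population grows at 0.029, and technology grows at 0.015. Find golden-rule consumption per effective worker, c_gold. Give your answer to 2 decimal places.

Break-even investment rate: n + g + δ = 0.029 + 0.015 + 0.081 = 0.125.
Golden rule sets MPK = n+g+δ: 0.44·k^(0.44−1) = 0.125, so k_gold = (0.44/0.125)^(1/0.56) ≈ 9.4617.
y_gold = 9.4617^0.44 ≈ 2.6880.
c_gold = y_gold − (n+g+δ)·k_gold = 2.6880 − 0.125·9.4617 ≈ 1.5053.

c_gold ≈ 1.51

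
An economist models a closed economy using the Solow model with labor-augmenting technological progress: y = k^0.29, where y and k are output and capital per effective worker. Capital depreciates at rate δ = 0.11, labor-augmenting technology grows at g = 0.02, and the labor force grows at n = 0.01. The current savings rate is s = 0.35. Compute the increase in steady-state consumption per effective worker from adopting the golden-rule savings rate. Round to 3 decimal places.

Δc ≈ 0.011

n + g + δ = 0.01 + 0.02 + 0.11 = 0.14.
Current steady state (s = 0.35): k* = (0.35/0.14)^(1/0.71) ≈ 3.6348, y* = 3.6348^0.29 ≈ 1.4539, c* = (1−0.35)·1.4539 ≈ 0.9450.
Setting f'(k) = n+g+δ gives 0.29·k^(0.29−1) = 0.14, hence k_gold = (0.29/0.14)^(1/0.71) ≈ 2.7890.
y_gold = 2.7890^0.29 ≈ 1.3464, c_gold = y_gold − 0.14·k_gold ≈ 0.9560.
Gain: Δc = 0.9560 − 0.9450 ≈ 0.0109.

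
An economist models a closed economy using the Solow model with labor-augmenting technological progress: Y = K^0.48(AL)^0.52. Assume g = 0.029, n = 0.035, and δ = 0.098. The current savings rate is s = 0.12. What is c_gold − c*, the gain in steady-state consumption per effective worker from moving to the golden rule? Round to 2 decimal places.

The effective depreciation rate is n + g + δ = 0.035 + 0.029 + 0.098 = 0.162.
Current steady state (s = 0.12): k* = (0.12/0.162)^(1/0.52) ≈ 0.5615, y* = 0.5615^0.48 ≈ 0.7580, c* = (1−0.12)·0.7580 ≈ 0.6671.
Maximizing c = f(k) − (n+g+δ)·k gives f'(k) = n+g+δ, i.e. 0.48·k^(0.48−1) = 0.162, so k_gold = (0.48/0.162)^(1/0.52) ≈ 8.0754.
y_gold = 8.0754^0.48 ≈ 2.7255, c_gold = y_gold − 0.162·k_gold ≈ 1.4172.
Gain: Δc = 1.4172 − 0.6671 ≈ 0.7502.

Δc ≈ 0.75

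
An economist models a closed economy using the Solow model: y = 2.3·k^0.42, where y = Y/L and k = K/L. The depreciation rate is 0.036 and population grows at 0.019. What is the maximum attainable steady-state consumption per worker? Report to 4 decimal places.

c_gold ≈ 10.6274

Capital per worker breaks even when investment replaces (n + δ)·k; here n + δ = 0.055.
At the golden rule the marginal product of capital equals n+δ: 0.42·2.3·k^(0.42−1) = 0.055. Solving, k_gold = (0.42·2.3/0.055)^(1/0.58) ≈ 139.9223.
y_gold = 2.3·139.9223^0.42 ≈ 18.3232.
c_gold = y_gold − (n+δ)·k_gold = 18.3232 − 0.055·139.9223 ≈ 10.6274.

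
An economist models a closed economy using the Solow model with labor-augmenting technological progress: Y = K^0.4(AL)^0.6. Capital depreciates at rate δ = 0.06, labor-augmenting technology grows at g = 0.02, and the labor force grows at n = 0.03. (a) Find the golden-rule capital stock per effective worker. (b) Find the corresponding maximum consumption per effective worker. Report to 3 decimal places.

(a) k_gold ≈ 8.599; (b) c_gold ≈ 1.419

Break-even investment rate: n + g + δ = 0.03 + 0.02 + 0.06 = 0.11.
Setting f'(k) = n+g+δ gives 0.4·k^(0.4−1) = 0.11, hence k_gold = (0.4/0.11)^(1/0.6) ≈ 8.5990.
y_gold = 8.5990^0.4 ≈ 2.3647; c_gold = y_gold − 0.11·k_gold ≈ 1.4188.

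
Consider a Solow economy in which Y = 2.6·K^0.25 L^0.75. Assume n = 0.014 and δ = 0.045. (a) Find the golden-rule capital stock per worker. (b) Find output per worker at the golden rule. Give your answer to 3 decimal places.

(a) k_gold ≈ 24.514; (b) y_gold ≈ 5.785

Break-even investment rate: n + δ = 0.014 + 0.045 = 0.059.
Maximizing c = f(k) − (n+δ)·k gives f'(k) = n+δ, i.e. 0.25·2.6·k^(0.25−1) = 0.059, so k_gold = (0.25·2.6/0.059)^(1/0.75) ≈ 24.5141.
y_gold = 2.6·24.5141^0.25 ≈ 5.7853.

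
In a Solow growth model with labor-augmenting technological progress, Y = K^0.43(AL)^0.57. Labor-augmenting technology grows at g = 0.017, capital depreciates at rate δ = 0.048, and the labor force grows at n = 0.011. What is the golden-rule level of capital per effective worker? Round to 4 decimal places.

k_gold ≈ 20.9145

Capital per effective worker breaks even when investment replaces (n + g + δ)·k; here n + g + δ = 0.076.
Setting f'(k) = n+g+δ gives 0.43·k^(0.43−1) = 0.076, hence k_gold = (0.43/0.076)^(1/0.57) ≈ 20.9145.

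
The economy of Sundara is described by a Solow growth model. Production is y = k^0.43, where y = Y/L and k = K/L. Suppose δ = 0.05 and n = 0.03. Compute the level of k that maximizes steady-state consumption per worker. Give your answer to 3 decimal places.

Capital per worker breaks even when investment replaces (n + δ)·k; here n + δ = 0.08.
Maximizing c = f(k) − (n+δ)·k gives f'(k) = n+δ, i.e. 0.43·k^(0.43−1) = 0.08, so k_gold = (0.43/0.08)^(1/0.57) ≈ 19.1146.

k_gold ≈ 19.115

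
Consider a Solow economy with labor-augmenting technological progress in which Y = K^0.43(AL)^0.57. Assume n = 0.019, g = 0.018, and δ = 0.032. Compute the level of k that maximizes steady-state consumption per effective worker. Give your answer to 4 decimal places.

Break-even investment rate: n + g + δ = 0.019 + 0.018 + 0.032 = 0.069.
Golden rule sets MPK = n+g+δ: 0.43·k^(0.43−1) = 0.069, so k_gold = (0.43/0.069)^(1/0.57) ≈ 24.7782.

k_gold ≈ 24.7782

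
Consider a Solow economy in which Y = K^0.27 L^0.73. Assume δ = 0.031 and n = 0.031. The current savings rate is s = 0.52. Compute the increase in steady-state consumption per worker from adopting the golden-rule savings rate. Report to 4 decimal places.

Capital per worker breaks even when investment replaces (n + δ)·k; here n + δ = 0.062.
Current steady state (s = 0.52): k* = (0.52/0.062)^(1/0.73) ≈ 18.4171, y* = 18.4171^0.27 ≈ 2.1959, c* = (1−0.52)·2.1959 ≈ 1.0540.
Setting f'(k) = n+δ gives 0.27·k^(0.27−1) = 0.062, hence k_gold = (0.27/0.062)^(1/0.73) ≈ 7.5042.
y_gold = 7.5042^0.27 ≈ 1.7232, c_gold = y_gold − 0.062·k_gold ≈ 1.2579.
Gain: Δc = 1.2579 − 1.0540 ≈ 0.2039.

Δc ≈ 0.2039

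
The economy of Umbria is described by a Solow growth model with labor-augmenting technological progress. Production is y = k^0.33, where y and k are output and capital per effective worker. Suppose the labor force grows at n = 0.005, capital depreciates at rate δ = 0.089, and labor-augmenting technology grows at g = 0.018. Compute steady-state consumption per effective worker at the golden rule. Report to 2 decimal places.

c_gold ≈ 1.14

Capital per effective worker breaks even when investment replaces (n + g + δ)·k; here n + g + δ = 0.112.
Golden rule sets MPK = n+g+δ: 0.33·k^(0.33−1) = 0.112, so k_gold = (0.33/0.112)^(1/0.67) ≈ 5.0170.
y_gold = 5.0170^0.33 ≈ 1.7027.
c_gold = y_gold − (n+g+δ)·k_gold = 1.7027 − 0.112·5.0170 ≈ 1.1408.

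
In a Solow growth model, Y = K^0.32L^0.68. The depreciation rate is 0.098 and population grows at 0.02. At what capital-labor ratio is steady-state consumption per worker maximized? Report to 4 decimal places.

Break-even investment rate: n + δ = 0.02 + 0.098 = 0.118.
At the golden rule the marginal product of capital equals n+δ: 0.32·k^(0.32−1) = 0.118. Solving, k_gold = (0.32/0.118)^(1/0.68) ≈ 4.3367.

k_gold ≈ 4.3367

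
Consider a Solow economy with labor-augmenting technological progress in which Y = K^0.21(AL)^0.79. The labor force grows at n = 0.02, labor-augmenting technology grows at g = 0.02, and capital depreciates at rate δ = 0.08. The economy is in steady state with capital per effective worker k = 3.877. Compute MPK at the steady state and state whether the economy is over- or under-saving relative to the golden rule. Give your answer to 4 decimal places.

n + g + δ = 0.02 + 0.02 + 0.08 = 0.12.
MPK = 0.21·k^(0.21−1) = 0.21·3.877^(-0.79) ≈ 0.0720.
MPK < 0.12, so the economy is dynamically inefficient (over-saving).

over-saving; MPK ≈ 0.0720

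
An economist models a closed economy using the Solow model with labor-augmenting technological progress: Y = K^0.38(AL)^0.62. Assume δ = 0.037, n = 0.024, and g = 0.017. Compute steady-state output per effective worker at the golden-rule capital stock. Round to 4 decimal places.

y_gold ≈ 2.6393

Capital per effective worker breaks even when investment replaces (n + g + δ)·k; here n + g + δ = 0.078.
Setting f'(k) = n+g+δ gives 0.38·k^(0.38−1) = 0.078, hence k_gold = (0.38/0.078)^(1/0.62) ≈ 12.8581.
Output: y_gold = k_gold^0.38 = 12.8581^0.38 ≈ 2.6393.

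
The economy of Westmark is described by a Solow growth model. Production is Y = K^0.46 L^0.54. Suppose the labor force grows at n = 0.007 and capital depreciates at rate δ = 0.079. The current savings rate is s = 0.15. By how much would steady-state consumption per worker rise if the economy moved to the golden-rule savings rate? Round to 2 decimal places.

Δc ≈ 0.89

Break-even investment rate: n + δ = 0.007 + 0.079 = 0.086.
Current steady state (s = 0.15): k* = (0.15/0.086)^(1/0.54) ≈ 2.8015, y* = 2.8015^0.46 ≈ 1.6062, c* = (1−0.15)·1.6062 ≈ 1.3653.
At the golden rule the marginal product of capital equals n+δ: 0.46·k^(0.46−1) = 0.086. Solving, k_gold = (0.46/0.086)^(1/0.54) ≈ 22.3166.
y_gold = 22.3166^0.46 ≈ 4.1722, c_gold = y_gold − 0.086·k_gold ≈ 2.2530.
Gain: Δc = 2.2530 − 1.3653 ≈ 0.8877.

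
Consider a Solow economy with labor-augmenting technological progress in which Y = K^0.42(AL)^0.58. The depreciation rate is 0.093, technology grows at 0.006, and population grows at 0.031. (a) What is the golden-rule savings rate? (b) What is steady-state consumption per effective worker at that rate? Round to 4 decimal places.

(a) s_gold = 0.4200; (b) c_gold ≈ 1.3559

The effective depreciation rate is n + g + δ = 0.031 + 0.006 + 0.093 = 0.13.
For Cobb-Douglas, s_gold equals capital's share: s_gold = 0.42.
Setting f'(k) = n+g+δ gives 0.42·k^(0.42−1) = 0.13, hence k_gold = (0.42/0.13)^(1/0.58) ≈ 7.5529.
y_gold = 7.5529^0.42 ≈ 2.3378; c_gold = (1−0.42)·y_gold ≈ 1.3559.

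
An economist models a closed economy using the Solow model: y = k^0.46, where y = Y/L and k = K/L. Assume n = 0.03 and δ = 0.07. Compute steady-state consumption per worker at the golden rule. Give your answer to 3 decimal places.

c_gold ≈ 1.981

Break-even investment rate: n + δ = 0.03 + 0.07 = 0.1.
Golden rule sets MPK = n+δ: 0.46·k^(0.46−1) = 0.1, so k_gold = (0.46/0.1)^(1/0.54) ≈ 16.8783.
y_gold = 16.8783^0.46 ≈ 3.6692.
c_gold = y_gold − (n+δ)·k_gold = 3.6692 − 0.1·16.8783 ≈ 1.9814.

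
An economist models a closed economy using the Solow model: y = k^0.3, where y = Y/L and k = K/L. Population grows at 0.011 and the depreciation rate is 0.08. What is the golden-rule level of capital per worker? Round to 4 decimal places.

Capital per worker breaks even when investment replaces (n + δ)·k; here n + δ = 0.091.
Maximizing c = f(k) − (n+δ)·k gives f'(k) = n+δ, i.e. 0.3·k^(0.3−1) = 0.091, so k_gold = (0.3/0.091)^(1/0.7) ≈ 5.4969.

k_gold ≈ 5.4969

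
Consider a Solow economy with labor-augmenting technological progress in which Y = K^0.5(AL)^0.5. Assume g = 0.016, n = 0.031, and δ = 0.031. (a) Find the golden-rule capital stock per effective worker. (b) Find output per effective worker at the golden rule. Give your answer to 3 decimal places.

n + g + δ = 0.031 + 0.016 + 0.031 = 0.078.
Golden rule sets MPK = n+g+δ: 0.5·k^(0.5−1) = 0.078, so k_gold = (0.5/0.078)^(1/0.5) ≈ 41.0914.
y_gold = 41.0914^0.5 ≈ 6.4103.

(a) k_gold ≈ 41.091; (b) y_gold ≈ 6.410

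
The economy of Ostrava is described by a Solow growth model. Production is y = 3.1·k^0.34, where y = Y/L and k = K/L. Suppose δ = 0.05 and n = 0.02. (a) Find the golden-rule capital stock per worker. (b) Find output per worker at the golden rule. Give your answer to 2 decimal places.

(a) k_gold ≈ 60.88; (b) y_gold ≈ 12.53

Break-even investment rate: n + δ = 0.02 + 0.05 = 0.07.
Maximizing c = f(k) − (n+δ)·k gives f'(k) = n+δ, i.e. 0.34·3.1·k^(0.34−1) = 0.07, so k_gold = (0.34·3.1/0.07)^(1/0.66) ≈ 60.8777.
y_gold = 3.1·60.8777^0.34 ≈ 12.5337.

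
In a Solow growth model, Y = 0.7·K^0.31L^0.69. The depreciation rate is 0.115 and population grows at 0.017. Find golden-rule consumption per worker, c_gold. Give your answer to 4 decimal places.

c_gold ≈ 0.6039

n + δ = 0.017 + 0.115 = 0.132.
Maximizing c = f(k) − (n+δ)·k gives f'(k) = n+δ, i.e. 0.31·0.7·k^(0.31−1) = 0.132, so k_gold = (0.31·0.7/0.132)^(1/0.69) ≈ 2.0553.
y_gold = 0.7·2.0553^0.31 ≈ 0.8752.
c_gold = y_gold − (n+δ)·k_gold = 0.8752 − 0.132·2.0553 ≈ 0.6039.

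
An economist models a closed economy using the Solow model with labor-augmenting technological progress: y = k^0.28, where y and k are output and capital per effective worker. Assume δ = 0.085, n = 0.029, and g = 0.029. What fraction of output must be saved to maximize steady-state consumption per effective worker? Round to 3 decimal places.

s_gold = 0.280

Break-even investment rate: n + g + δ = 0.029 + 0.029 + 0.085 = 0.143.
At the golden rule MPK = n+g+δ, and in any Cobb-Douglas steady state s = (n+g+δ)·k/y = MPK·k/y = capital's share 0.28.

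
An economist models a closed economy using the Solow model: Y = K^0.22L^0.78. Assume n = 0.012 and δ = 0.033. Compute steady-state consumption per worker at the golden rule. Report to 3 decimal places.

n + δ = 0.012 + 0.033 = 0.045.
Golden rule sets MPK = n+δ: 0.22·k^(0.22−1) = 0.045, so k_gold = (0.22/0.045)^(1/0.78) ≈ 7.6490.
y_gold = 7.6490^0.22 ≈ 1.5646.
c_gold = y_gold − (n+δ)·k_gold = 1.5646 − 0.045·7.6490 ≈ 1.2204.

c_gold ≈ 1.220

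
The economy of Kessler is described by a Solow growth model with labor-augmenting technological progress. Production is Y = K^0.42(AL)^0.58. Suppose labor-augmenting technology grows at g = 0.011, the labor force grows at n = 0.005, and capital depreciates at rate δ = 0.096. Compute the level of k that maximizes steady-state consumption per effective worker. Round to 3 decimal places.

k_gold ≈ 9.766

n + g + δ = 0.005 + 0.011 + 0.096 = 0.112.
Setting f'(k) = n+g+δ gives 0.42·k^(0.42−1) = 0.112, hence k_gold = (0.42/0.112)^(1/0.58) ≈ 9.7658.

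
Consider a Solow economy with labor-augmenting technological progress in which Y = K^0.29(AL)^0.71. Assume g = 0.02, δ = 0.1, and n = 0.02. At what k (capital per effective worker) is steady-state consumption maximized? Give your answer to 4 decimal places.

The effective depreciation rate is n + g + δ = 0.02 + 0.02 + 0.1 = 0.14.
At the golden rule the marginal product of capital equals n+g+δ: 0.29·k^(0.29−1) = 0.14. Solving, k_gold = (0.29/0.14)^(1/0.71) ≈ 2.7890.

k_gold ≈ 2.7890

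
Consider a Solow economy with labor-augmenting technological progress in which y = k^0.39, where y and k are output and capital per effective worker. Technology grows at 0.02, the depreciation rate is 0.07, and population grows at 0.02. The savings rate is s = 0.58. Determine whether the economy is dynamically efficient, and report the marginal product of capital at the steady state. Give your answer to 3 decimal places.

The effective depreciation rate is n + g + δ = 0.02 + 0.02 + 0.07 = 0.11.
Steady-state k*: s·k^0.39 = 0.11·k gives k* = (0.58/0.11)^(1/0.61) ≈ 15.2639.
MPK = 0.39·15.2639^(-0.61) ≈ 0.0740.
MPK < n+g+δ = 0.11, so the economy is dynamically inefficient (over-saving).

dynamically inefficient; MPK ≈ 0.074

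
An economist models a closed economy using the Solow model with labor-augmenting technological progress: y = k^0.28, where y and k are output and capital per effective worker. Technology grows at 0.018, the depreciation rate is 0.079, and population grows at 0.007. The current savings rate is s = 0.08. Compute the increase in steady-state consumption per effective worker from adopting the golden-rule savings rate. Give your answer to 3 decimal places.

Δc ≈ 0.228

Break-even investment rate: n + g + δ = 0.007 + 0.018 + 0.079 = 0.104.
Current steady state (s = 0.08): k* = (0.08/0.104)^(1/0.72) ≈ 0.6946, y* = 0.6946^0.28 ≈ 0.9030, c* = (1−0.08)·0.9030 ≈ 0.8308.
Maximizing c = f(k) − (n+g+δ)·k gives f'(k) = n+g+δ, i.e. 0.28·k^(0.28−1) = 0.104, so k_gold = (0.28/0.104)^(1/0.72) ≈ 3.9573.
y_gold = 3.9573^0.28 ≈ 1.4698, c_gold = y_gold − 0.104·k_gold ≈ 1.0583.
Gain: Δc = 1.0583 − 0.8308 ≈ 0.2275.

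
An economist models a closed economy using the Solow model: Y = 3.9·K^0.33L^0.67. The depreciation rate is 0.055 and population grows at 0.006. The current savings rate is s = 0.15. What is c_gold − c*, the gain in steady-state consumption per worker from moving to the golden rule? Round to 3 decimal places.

n + δ = 0.006 + 0.055 = 0.061.
Current steady state (s = 0.15): k* = (0.15·3.9/0.061)^(1/0.67) ≈ 29.2020, y* = 3.9·29.2020^0.33 ≈ 11.8755, c* = (1−0.15)·11.8755 ≈ 10.0941.
Setting f'(k) = n+δ gives 0.33·3.9·k^(0.33−1) = 0.061, hence k_gold = (0.33·3.9/0.061)^(1/0.67) ≈ 94.7307.
y_gold = 3.9·94.7307^0.33 ≈ 17.5108, c_gold = y_gold − 0.061·k_gold ≈ 11.7323.
Gain: Δc = 11.7323 − 10.0941 ≈ 1.6381.

Δc ≈ 1.638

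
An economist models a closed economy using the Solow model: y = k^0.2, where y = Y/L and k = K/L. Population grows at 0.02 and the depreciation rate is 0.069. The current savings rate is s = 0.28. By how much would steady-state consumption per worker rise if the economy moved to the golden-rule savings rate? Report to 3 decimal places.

Δc ≈ 0.021

n + δ = 0.02 + 0.069 = 0.089.
Current steady state (s = 0.28): k* = (0.28/0.089)^(1/0.8) ≈ 4.1900, y* = 4.1900^0.2 ≈ 1.3318, c* = (1−0.28)·1.3318 ≈ 0.9589.
Golden rule sets MPK = n+δ: 0.2·k^(0.2−1) = 0.089, so k_gold = (0.2/0.089)^(1/0.8) ≈ 2.7514.
y_gold = 2.7514^0.2 ≈ 1.2244, c_gold = y_gold − 0.089·k_gold ≈ 0.9795.
Gain: Δc = 0.9795 − 0.9589 ≈ 0.0206.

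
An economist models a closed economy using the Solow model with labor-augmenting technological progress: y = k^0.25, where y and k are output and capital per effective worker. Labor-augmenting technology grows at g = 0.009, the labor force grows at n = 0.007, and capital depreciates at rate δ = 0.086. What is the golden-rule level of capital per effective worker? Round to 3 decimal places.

Break-even investment rate: n + g + δ = 0.007 + 0.009 + 0.086 = 0.102.
Setting f'(k) = n+g+δ gives 0.25·k^(0.25−1) = 0.102, hence k_gold = (0.25/0.102)^(1/0.75) ≈ 3.3046.

k_gold ≈ 3.305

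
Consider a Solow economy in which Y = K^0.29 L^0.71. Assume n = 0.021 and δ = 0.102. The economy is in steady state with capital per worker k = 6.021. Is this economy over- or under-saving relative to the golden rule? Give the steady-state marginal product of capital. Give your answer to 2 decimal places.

n + δ = 0.021 + 0.102 = 0.123.
MPK = 0.29·k^(0.29−1) = 0.29·6.021^(-0.71) ≈ 0.0811.
MPK < 0.123, so the economy is dynamically inefficient (over-saving).

over-saving; MPK ≈ 0.08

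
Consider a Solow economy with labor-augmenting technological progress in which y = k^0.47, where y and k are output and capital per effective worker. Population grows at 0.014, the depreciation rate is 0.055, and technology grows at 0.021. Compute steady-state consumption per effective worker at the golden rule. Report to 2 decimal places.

Capital per effective worker breaks even when investment replaces (n + g + δ)·k; here n + g + δ = 0.09.
Setting f'(k) = n+g+δ gives 0.47·k^(0.47−1) = 0.09, hence k_gold = (0.47/0.09)^(1/0.53) ≈ 22.6175.
y_gold = 22.6175^0.47 ≈ 4.3310.
c_gold = y_gold − (n+g+δ)·k_gold = 4.3310 − 0.09·22.6175 ≈ 2.2954.

c_gold ≈ 2.30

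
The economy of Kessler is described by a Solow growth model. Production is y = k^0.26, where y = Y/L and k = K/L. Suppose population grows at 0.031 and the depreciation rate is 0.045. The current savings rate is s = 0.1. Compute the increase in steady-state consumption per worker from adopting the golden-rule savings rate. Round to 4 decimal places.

n + δ = 0.031 + 0.045 = 0.076.
Current steady state (s = 0.1): k* = (0.1/0.076)^(1/0.74) ≈ 1.4490, y* = 1.4490^0.26 ≈ 1.1012, c* = (1−0.1)·1.1012 ≈ 0.9911.
Setting f'(k) = n+δ gives 0.26·k^(0.26−1) = 0.076, hence k_gold = (0.26/0.076)^(1/0.74) ≈ 5.2703.
y_gold = 5.2703^0.26 ≈ 1.5406, c_gold = y_gold − 0.076·k_gold ≈ 1.1400.
Gain: Δc = 1.1400 − 0.9911 ≈ 0.1489.

Δc ≈ 0.1489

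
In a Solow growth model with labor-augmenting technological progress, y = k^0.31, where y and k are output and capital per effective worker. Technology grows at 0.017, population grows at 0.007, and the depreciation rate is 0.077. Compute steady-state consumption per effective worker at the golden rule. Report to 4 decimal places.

The effective depreciation rate is n + g + δ = 0.007 + 0.017 + 0.077 = 0.101.
At the golden rule the marginal product of capital equals n+g+δ: 0.31·k^(0.31−1) = 0.101. Solving, k_gold = (0.31/0.101)^(1/0.69) ≈ 5.0799.
y_gold = 5.0799^0.31 ≈ 1.6551.
c_gold = y_gold − (n+g+δ)·k_gold = 1.6551 − 0.101·5.0799 ≈ 1.1420.

c_gold ≈ 1.1420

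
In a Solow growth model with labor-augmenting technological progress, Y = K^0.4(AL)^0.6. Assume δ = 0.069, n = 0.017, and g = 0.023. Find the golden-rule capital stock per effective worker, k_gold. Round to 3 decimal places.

k_gold ≈ 8.731

Break-even investment rate: n + g + δ = 0.017 + 0.023 + 0.069 = 0.109.
At the golden rule the marginal product of capital equals n+g+δ: 0.4·k^(0.4−1) = 0.109. Solving, k_gold = (0.4/0.109)^(1/0.6) ≈ 8.7308.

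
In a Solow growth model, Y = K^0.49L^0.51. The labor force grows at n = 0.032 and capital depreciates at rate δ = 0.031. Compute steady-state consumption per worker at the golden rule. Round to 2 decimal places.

c_gold ≈ 3.66

Break-even investment rate: n + δ = 0.032 + 0.031 = 0.063.
At the golden rule the marginal product of capital equals n+δ: 0.49·k^(0.49−1) = 0.063. Solving, k_gold = (0.49/0.063)^(1/0.51) ≈ 55.8182.
y_gold = 55.8182^0.49 ≈ 7.1766.
c_gold = y_gold − (n+δ)·k_gold = 7.1766 − 0.063·55.8182 ≈ 3.6601.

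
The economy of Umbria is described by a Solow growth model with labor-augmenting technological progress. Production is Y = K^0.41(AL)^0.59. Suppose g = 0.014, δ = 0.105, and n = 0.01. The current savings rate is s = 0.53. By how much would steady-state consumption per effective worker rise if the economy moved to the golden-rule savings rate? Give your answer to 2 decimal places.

Capital per effective worker breaks even when investment replaces (n + g + δ)·k; here n + g + δ = 0.129.
Current steady state (s = 0.53): k* = (0.53/0.129)^(1/0.59) ≈ 10.9685, y* = 10.9685^0.41 ≈ 2.6697, c* = (1−0.53)·2.6697 ≈ 1.2548.
Golden rule sets MPK = n+g+δ: 0.41·k^(0.41−1) = 0.129, so k_gold = (0.41/0.129)^(1/0.59) ≈ 7.0987.
y_gold = 7.0987^0.41 ≈ 2.2335, c_gold = y_gold − 0.129·k_gold ≈ 1.3178.
Gain: Δc = 1.3178 − 1.2548 ≈ 0.0630.

Δc ≈ 0.06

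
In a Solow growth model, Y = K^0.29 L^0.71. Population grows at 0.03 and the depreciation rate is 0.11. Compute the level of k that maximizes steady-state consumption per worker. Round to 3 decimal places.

k_gold ≈ 2.789

Break-even investment rate: n + δ = 0.03 + 0.11 = 0.14.
Golden rule sets MPK = n+δ: 0.29·k^(0.29−1) = 0.14, so k_gold = (0.29/0.14)^(1/0.71) ≈ 2.7890.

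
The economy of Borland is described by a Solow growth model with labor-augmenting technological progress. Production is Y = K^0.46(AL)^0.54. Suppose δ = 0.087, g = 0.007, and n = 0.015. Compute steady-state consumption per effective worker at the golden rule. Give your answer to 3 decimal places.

n + g + δ = 0.015 + 0.007 + 0.087 = 0.109.
Golden rule sets MPK = n+g+δ: 0.46·k^(0.46−1) = 0.109, so k_gold = (0.46/0.109)^(1/0.54) ≈ 14.3887.
y_gold = 14.3887^0.46 ≈ 3.4095.
c_gold = y_gold − (n+g+δ)·k_gold = 3.4095 − 0.109·14.3887 ≈ 1.8411.

c_gold ≈ 1.841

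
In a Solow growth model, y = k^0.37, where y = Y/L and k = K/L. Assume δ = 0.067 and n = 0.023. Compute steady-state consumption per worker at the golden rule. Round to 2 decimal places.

Break-even investment rate: n + δ = 0.023 + 0.067 = 0.09.
Maximizing c = f(k) − (n+δ)·k gives f'(k) = n+δ, i.e. 0.37·k^(0.37−1) = 0.09, so k_gold = (0.37/0.09)^(1/0.63) ≈ 9.4306.
y_gold = 9.4306^0.37 ≈ 2.2939.
c_gold = y_gold − (n+δ)·k_gold = 2.2939 − 0.09·9.4306 ≈ 1.4452.

c_gold ≈ 1.45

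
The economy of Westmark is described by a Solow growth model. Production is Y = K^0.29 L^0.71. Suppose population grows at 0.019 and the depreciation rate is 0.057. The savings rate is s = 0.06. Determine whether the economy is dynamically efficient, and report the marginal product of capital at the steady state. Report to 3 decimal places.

Capital per worker breaks even when investment replaces (n + δ)·k; here n + δ = 0.076.
Steady-state k*: s·k^0.29 = 0.076·k gives k* = (0.06/0.076)^(1/0.71) ≈ 0.7168.
MPK = 0.29·0.7168^(-0.71) ≈ 0.3673.
MPK > n+δ = 0.076, so the economy is dynamically efficient (under-saving).

dynamically efficient; MPK ≈ 0.367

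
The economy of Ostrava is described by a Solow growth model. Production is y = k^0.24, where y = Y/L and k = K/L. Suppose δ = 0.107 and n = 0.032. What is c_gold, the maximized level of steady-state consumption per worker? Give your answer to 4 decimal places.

c_gold ≈ 0.9031

Capital per worker breaks even when investment replaces (n + δ)·k; here n + δ = 0.139.
Golden rule sets MPK = n+δ: 0.24·k^(0.24−1) = 0.139, so k_gold = (0.24/0.139)^(1/0.76) ≈ 2.0516.
y_gold = 2.0516^0.24 ≈ 1.1882.
c_gold = y_gold − (n+δ)·k_gold = 1.1882 − 0.139·2.0516 ≈ 0.9031.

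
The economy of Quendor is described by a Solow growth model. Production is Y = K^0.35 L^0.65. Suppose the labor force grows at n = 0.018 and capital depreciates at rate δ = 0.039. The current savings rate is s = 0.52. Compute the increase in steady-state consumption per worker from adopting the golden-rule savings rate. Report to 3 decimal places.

Break-even investment rate: n + δ = 0.018 + 0.039 = 0.057.
Current steady state (s = 0.52): k* = (0.52/0.057)^(1/0.65) ≈ 30.0000, y* = 30.0000^0.35 ≈ 3.2885, c* = (1−0.52)·3.2885 ≈ 1.5785.
At the golden rule the marginal product of capital equals n+δ: 0.35·k^(0.35−1) = 0.057. Solving, k_gold = (0.35/0.057)^(1/0.65) ≈ 16.3157.
y_gold = 16.3157^0.35 ≈ 2.6571, c_gold = y_gold − 0.057·k_gold ≈ 1.7271.
Gain: Δc = 1.7271 − 1.5785 ≈ 0.1487.

Δc ≈ 0.149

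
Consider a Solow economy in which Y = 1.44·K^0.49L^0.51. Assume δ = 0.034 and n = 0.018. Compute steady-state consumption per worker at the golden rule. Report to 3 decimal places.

Break-even investment rate: n + δ = 0.018 + 0.034 = 0.052.
Maximizing c = f(k) − (n+δ)·k gives f'(k) = n+δ, i.e. 0.49·1.44·k^(0.49−1) = 0.052, so k_gold = (0.49·1.44/0.052)^(1/0.51) ≈ 166.2251.
y_gold = 1.44·166.2251^0.49 ≈ 17.6402.
c_gold = y_gold − (n+δ)·k_gold = 17.6402 − 0.052·166.2251 ≈ 8.9965.

c_gold ≈ 8.997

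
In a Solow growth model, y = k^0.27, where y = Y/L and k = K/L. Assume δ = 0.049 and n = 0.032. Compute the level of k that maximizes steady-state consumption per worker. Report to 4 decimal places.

k_gold ≈ 5.2032

The effective depreciation rate is n + δ = 0.032 + 0.049 = 0.081.
Maximizing c = f(k) − (n+δ)·k gives f'(k) = n+δ, i.e. 0.27·k^(0.27−1) = 0.081, so k_gold = (0.27/0.081)^(1/0.73) ≈ 5.2032.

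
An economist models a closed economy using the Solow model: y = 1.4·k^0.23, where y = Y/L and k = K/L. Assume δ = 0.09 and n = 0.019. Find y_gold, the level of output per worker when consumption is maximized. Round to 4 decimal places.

y_gold ≈ 1.9348

Capital per worker breaks even when investment replaces (n + δ)·k; here n + δ = 0.109.
Setting f'(k) = n+δ gives 0.23·1.4·k^(0.23−1) = 0.109, hence k_gold = (0.23·1.4/0.109)^(1/0.77) ≈ 4.0827.
Output: y_gold = 1.4·k_gold^0.23 = 1.4·4.0827^0.23 ≈ 1.9348.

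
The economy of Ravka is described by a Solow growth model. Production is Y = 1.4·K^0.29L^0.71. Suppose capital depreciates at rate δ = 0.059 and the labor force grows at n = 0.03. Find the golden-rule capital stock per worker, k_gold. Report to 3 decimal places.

n + δ = 0.03 + 0.059 = 0.089.
At the golden rule the marginal product of capital equals n+δ: 0.29·1.4·k^(0.29−1) = 0.089. Solving, k_gold = (0.29·1.4/0.089)^(1/0.71) ≈ 8.4793.

k_gold ≈ 8.479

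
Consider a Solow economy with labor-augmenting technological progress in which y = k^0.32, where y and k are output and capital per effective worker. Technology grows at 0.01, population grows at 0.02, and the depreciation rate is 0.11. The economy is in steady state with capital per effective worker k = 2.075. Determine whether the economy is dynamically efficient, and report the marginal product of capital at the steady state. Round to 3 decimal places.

dynamically efficient; MPK ≈ 0.195

Capital per effective worker breaks even when investment replaces (n + g + δ)·k; here n + g + δ = 0.14.
MPK = 0.32·k^(0.32−1) = 0.32·2.075^(-0.68) ≈ 0.1948.
MPK > 0.14, so the economy is dynamically efficient (under-saving).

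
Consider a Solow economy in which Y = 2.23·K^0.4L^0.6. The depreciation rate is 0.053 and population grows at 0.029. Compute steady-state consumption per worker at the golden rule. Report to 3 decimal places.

c_gold ≈ 6.569

n + δ = 0.029 + 0.053 = 0.082.
Golden rule sets MPK = n+δ: 0.4·2.23·k^(0.4−1) = 0.082, so k_gold = (0.4·2.23/0.082)^(1/0.6) ≈ 53.4054.
y_gold = 2.23·53.4054^0.4 ≈ 10.9481.
c_gold = y_gold − (n+δ)·k_gold = 10.9481 − 0.082·53.4054 ≈ 6.5689.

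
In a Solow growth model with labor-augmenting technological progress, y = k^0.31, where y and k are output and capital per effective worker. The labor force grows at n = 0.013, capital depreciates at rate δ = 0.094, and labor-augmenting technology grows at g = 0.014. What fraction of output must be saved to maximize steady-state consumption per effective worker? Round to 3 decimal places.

Break-even investment rate: n + g + δ = 0.013 + 0.014 + 0.094 = 0.121.
At the golden rule MPK = n+g+δ, and in any Cobb-Douglas steady state s = (n+g+δ)·k/y = MPK·k/y = capital's share 0.31.

s_gold = 0.310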